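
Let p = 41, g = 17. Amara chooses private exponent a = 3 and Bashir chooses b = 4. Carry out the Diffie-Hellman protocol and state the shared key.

Bashir sends B = g^b mod p = 17^4 mod 41.
17^1 ≡ 17 (mod 41)
17^2 = (17^1)^2 ≡ 17^2 = 289 ≡ 2 (mod 41)
17^4 = (17^2)^2 ≡ 2^2 = 4 ≡ 4 (mod 41)
So B = 4. Amara then computes K = B^a mod p = 4^3 mod 41.
4^1 ≡ 4 (mod 41)
4^2 = (4^1)^2 ≡ 4^2 = 16 ≡ 16 (mod 41)
4^3 = 4^2 · 4^1 ≡ 16 · 4 ≡ 23 (mod 41).

23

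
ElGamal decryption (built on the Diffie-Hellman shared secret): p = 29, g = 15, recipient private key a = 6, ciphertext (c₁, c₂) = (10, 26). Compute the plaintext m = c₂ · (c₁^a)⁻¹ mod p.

17

Shared mask s = c₁^a mod p = 10^6 mod 29.
10^1 ≡ 10 (mod 29)
10^2 = (10^1)^2 ≡ 10^2 = 100 ≡ 13 (mod 29)
10^4 = (10^2)^2 ≡ 13^2 = 169 ≡ 24 (mod 29)
10^6 = 10^4 · 10^2 ≡ 24 · 13 ≡ 22 (mod 29).
So s = 22; s⁻¹ ≡ 4 (mod 29).
m = c₂ · s⁻¹ mod 29 = 26 · 4 mod 29 = 17.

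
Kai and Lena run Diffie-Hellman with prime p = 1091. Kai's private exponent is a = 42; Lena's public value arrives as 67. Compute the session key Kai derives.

243

Shared key K = 67^42 mod 1091.
67^1 ≡ 67 (mod 1091)
67^2 = (67^1)^2 ≡ 67^2 = 4489 ≡ 125 (mod 1091)
67^4 = (67^2)^2 ≡ 125^2 = 15625 ≡ 351 (mod 1091)
67^8 = (67^4)^2 ≡ 351^2 = 123201 ≡ 1009 (mod 1091)
67^16 = (67^8)^2 ≡ 1009^2 = 1018081 ≡ 178 (mod 1091)
67^32 = (67^16)^2 ≡ 178^2 = 31684 ≡ 45 (mod 1091)
67^42 = 67^32 · 67^8 · 67^2 ≡ 45 · 1009 · 125 ≡ 243 (mod 1091).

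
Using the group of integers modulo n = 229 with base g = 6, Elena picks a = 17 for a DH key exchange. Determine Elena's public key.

182

Public value = 6^17 mod 229.
6^1 ≡ 6 (mod 229)
6^2 = (6^1)^2 ≡ 6^2 = 36 ≡ 36 (mod 229)
6^4 = (6^2)^2 ≡ 36^2 = 1296 ≡ 151 (mod 229)
6^8 = (6^4)^2 ≡ 151^2 = 22801 ≡ 130 (mod 229)
6^16 = (6^8)^2 ≡ 130^2 = 16900 ≡ 183 (mod 229)
6^17 = 6^16 · 6^1 ≡ 183 · 6 ≡ 182 (mod 229).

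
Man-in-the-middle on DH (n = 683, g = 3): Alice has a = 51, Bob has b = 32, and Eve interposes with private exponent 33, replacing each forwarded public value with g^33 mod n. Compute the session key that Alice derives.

Alice receives Eve's public value M = 3^33 mod 683 instead of the honest one.
3^1 ≡ 3 (mod 683)
3^2 = (3^1)^2 ≡ 3^2 = 9 ≡ 9 (mod 683)
3^4 = (3^2)^2 ≡ 9^2 = 81 ≡ 81 (mod 683)
3^8 = (3^4)^2 ≡ 81^2 = 6561 ≡ 414 (mod 683)
3^16 = (3^8)^2 ≡ 414^2 = 171396 ≡ 646 (mod 683)
3^32 = (3^16)^2 ≡ 646^2 = 417316 ≡ 3 (mod 683)
3^33 = 3^32 · 3^1 ≡ 3 · 3 ≡ 9 (mod 683).
So M = 9. Alice computes K = M^51 mod 683.
9^1 ≡ 9 (mod 683)
9^2 = (9^1)^2 ≡ 9^2 = 81 ≡ 81 (mod 683)
9^4 = (9^2)^2 ≡ 81^2 = 6561 ≡ 414 (mod 683)
9^8 = (9^4)^2 ≡ 414^2 = 171396 ≡ 646 (mod 683)
9^16 = (9^8)^2 ≡ 646^2 = 417316 ≡ 3 (mod 683)
9^32 = (9^16)^2 ≡ 3^2 = 9 ≡ 9 (mod 683)
9^51 = 9^32 · 9^16 · 9^2 · 9^1 ≡ 9 · 3 · 81 · 9 ≡ 559 (mod 683).

559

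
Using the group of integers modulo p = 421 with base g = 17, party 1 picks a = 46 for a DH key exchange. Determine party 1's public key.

25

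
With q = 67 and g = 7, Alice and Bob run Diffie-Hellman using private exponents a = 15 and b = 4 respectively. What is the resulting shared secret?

22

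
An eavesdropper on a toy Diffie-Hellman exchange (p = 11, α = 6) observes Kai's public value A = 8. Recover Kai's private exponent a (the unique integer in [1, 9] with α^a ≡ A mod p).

Try successive powers of 6 modulo 11:
6^1 ≡ 6
6^2 ≡ 3
6^3 ≡ 7
6^4 ≡ 9
6^5 ≡ 10
6^6 ≡ 5
6^7 ≡ 8
Found: a = 7.

7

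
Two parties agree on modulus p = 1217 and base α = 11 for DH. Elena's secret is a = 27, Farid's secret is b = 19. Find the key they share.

Elena sends A = α^a mod p = 11^27 mod 1217.
11^1 ≡ 11 (mod 1217)
11^2 = (11^1)^2 ≡ 11^2 = 121 ≡ 121 (mod 1217)
11^4 = (11^2)^2 ≡ 121^2 = 14641 ≡ 37 (mod 1217)
11^8 = (11^4)^2 ≡ 37^2 = 1369 ≡ 152 (mod 1217)
11^16 = (11^8)^2 ≡ 152^2 = 23104 ≡ 1198 (mod 1217)
11^27 = 11^16 · 11^8 · 11^2 · 11^1 ≡ 1198 · 152 · 121 · 11 ≡ 575 (mod 1217).
So A = 575. Farid then computes K = A^b mod p = 575^19 mod 1217.
575^1 ≡ 575 (mod 1217)
575^2 = (575^1)^2 ≡ 575^2 = 330625 ≡ 818 (mod 1217)
575^4 = (575^2)^2 ≡ 818^2 = 669124 ≡ 991 (mod 1217)
575^8 = (575^4)^2 ≡ 991^2 = 982081 ≡ 1179 (mod 1217)
575^16 = (575^8)^2 ≡ 1179^2 = 1390041 ≡ 227 (mod 1217)
575^19 = 575^16 · 575^2 · 575^1 ≡ 227 · 818 · 575 ≡ 823 (mod 1217).

823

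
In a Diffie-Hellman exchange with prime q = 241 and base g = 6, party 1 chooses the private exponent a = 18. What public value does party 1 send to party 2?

154

Public value = 6^18 mod 241.
6^1 ≡ 6 (mod 241)
6^2 = (6^1)^2 ≡ 6^2 = 36 ≡ 36 (mod 241)
6^4 = (6^2)^2 ≡ 36^2 = 1296 ≡ 91 (mod 241)
6^8 = (6^4)^2 ≡ 91^2 = 8281 ≡ 87 (mod 241)
6^16 = (6^8)^2 ≡ 87^2 = 7569 ≡ 98 (mod 241)
6^18 = 6^16 · 6^2 ≡ 98 · 36 ≡ 154 (mod 241).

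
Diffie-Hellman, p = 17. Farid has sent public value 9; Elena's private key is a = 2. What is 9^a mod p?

13

Shared key K = 9^2 mod 17.
9^1 ≡ 9 (mod 17)
9^2 = (9^1)^2 ≡ 9^2 = 81 ≡ 13 (mod 17)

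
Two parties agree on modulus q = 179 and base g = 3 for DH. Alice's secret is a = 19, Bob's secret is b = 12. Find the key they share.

Alice sends A = g^a mod q = 3^19 mod 179.
3^1 ≡ 3 (mod 179)
3^2 = (3^1)^2 ≡ 3^2 = 9 ≡ 9 (mod 179)
3^4 = (3^2)^2 ≡ 9^2 = 81 ≡ 81 (mod 179)
3^8 = (3^4)^2 ≡ 81^2 = 6561 ≡ 117 (mod 179)
3^16 = (3^8)^2 ≡ 117^2 = 13689 ≡ 85 (mod 179)
3^19 = 3^16 · 3^2 · 3^1 ≡ 85 · 9 · 3 ≡ 147 (mod 179).
So A = 147. Bob then computes K = A^b mod q = 147^12 mod 179.
147^1 ≡ 147 (mod 179)
147^2 = (147^1)^2 ≡ 147^2 = 21609 ≡ 129 (mod 179)
147^4 = (147^2)^2 ≡ 129^2 = 16641 ≡ 173 (mod 179)
147^8 = (147^4)^2 ≡ 173^2 = 29929 ≡ 36 (mod 179)
147^12 = 147^8 · 147^4 ≡ 36 · 173 ≡ 142 (mod 179).

142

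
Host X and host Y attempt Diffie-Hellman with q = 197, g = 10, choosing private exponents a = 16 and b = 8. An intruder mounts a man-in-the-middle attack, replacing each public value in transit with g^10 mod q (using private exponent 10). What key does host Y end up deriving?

51

Host Y receives an intruder's public value M = 10^10 mod 197 instead of the honest one.
10^1 ≡ 10 (mod 197)
10^2 = (10^1)^2 ≡ 10^2 = 100 ≡ 100 (mod 197)
10^4 = (10^2)^2 ≡ 100^2 = 10000 ≡ 150 (mod 197)
10^8 = (10^4)^2 ≡ 150^2 = 22500 ≡ 42 (mod 197)
10^10 = 10^8 · 10^2 ≡ 42 · 100 ≡ 63 (mod 197).
So M = 63. Host Y computes K = M^8 mod 197.
63^1 ≡ 63 (mod 197)
63^2 = (63^1)^2 ≡ 63^2 = 3969 ≡ 29 (mod 197)
63^4 = (63^2)^2 ≡ 29^2 = 841 ≡ 53 (mod 197)
63^8 = (63^4)^2 ≡ 53^2 = 2809 ≡ 51 (mod 197)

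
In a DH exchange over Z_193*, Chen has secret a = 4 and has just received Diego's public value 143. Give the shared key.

Shared key K = 143^4 mod 193.
143^1 ≡ 143 (mod 193)
143^2 = (143^1)^2 ≡ 143^2 = 20449 ≡ 184 (mod 193)
143^4 = (143^2)^2 ≡ 184^2 = 33856 ≡ 81 (mod 193)

81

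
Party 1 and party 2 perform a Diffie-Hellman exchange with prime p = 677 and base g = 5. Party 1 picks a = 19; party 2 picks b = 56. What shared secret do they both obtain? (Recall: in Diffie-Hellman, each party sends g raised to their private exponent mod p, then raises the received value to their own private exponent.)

504

Party 2 sends B = g^b mod p = 5^56 mod 677.
5^1 ≡ 5 (mod 677)
5^2 = (5^1)^2 ≡ 5^2 = 25 ≡ 25 (mod 677)
5^4 = (5^2)^2 ≡ 25^2 = 625 ≡ 625 (mod 677)
5^8 = (5^4)^2 ≡ 625^2 = 390625 ≡ 673 (mod 677)
5^16 = (5^8)^2 ≡ 673^2 = 452929 ≡ 16 (mod 677)
5^32 = (5^16)^2 ≡ 16^2 = 256 ≡ 256 (mod 677)
5^56 = 5^32 · 5^16 · 5^8 ≡ 256 · 16 · 673 ≡ 541 (mod 677).
So B = 541. Party 1 then computes K = B^a mod p = 541^19 mod 677.
541^1 ≡ 541 (mod 677)
541^2 = (541^1)^2 ≡ 541^2 = 292681 ≡ 217 (mod 677)
541^4 = (541^2)^2 ≡ 217^2 = 47089 ≡ 376 (mod 677)
541^8 = (541^4)^2 ≡ 376^2 = 141376 ≡ 560 (mod 677)
541^16 = (541^8)^2 ≡ 560^2 = 313600 ≡ 149 (mod 677)
541^19 = 541^16 · 541^2 · 541^1 ≡ 149 · 217 · 541 ≡ 504 (mod 677).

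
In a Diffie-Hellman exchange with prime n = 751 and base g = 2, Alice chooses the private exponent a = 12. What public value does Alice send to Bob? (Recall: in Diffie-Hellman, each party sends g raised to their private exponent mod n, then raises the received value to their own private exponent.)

Public value = 2^12 (mod 751).
2^1 ≡ 2 (mod 751)
2^2 = (2^1)^2 ≡ 2^2 = 4 ≡ 4 (mod 751)
2^4 = (2^2)^2 ≡ 4^2 = 16 ≡ 16 (mod 751)
2^8 = (2^4)^2 ≡ 16^2 = 256 ≡ 256 (mod 751)
2^12 = 2^8 · 2^4 ≡ 256 · 16 ≡ 341 (mod 751).

341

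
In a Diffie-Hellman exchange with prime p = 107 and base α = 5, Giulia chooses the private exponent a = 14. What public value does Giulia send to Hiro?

11

Public value = 5^14 (mod 107).
5^1 ≡ 5 (mod 107)
5^2 = (5^1)^2 ≡ 5^2 = 25 ≡ 25 (mod 107)
5^4 = (5^2)^2 ≡ 25^2 = 625 ≡ 90 (mod 107)
5^8 = (5^4)^2 ≡ 90^2 = 8100 ≡ 75 (mod 107)
5^14 = 5^8 · 5^4 · 5^2 ≡ 75 · 90 · 25 ≡ 11 (mod 107).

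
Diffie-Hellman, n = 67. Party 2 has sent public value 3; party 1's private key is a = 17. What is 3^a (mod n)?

Shared key K = 3^17 mod 67.
3^1 ≡ 3 (mod 67)
3^2 = (3^1)^2 ≡ 3^2 = 9 ≡ 9 (mod 67)
3^4 = (3^2)^2 ≡ 9^2 = 81 ≡ 14 (mod 67)
3^8 = (3^4)^2 ≡ 14^2 = 196 ≡ 62 (mod 67)
3^16 = (3^8)^2 ≡ 62^2 = 3844 ≡ 25 (mod 67)
3^17 = 3^16 · 3^1 ≡ 25 · 3 ≡ 8 (mod 67).

8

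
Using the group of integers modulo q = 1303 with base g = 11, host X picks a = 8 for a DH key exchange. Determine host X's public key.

1048

Public value = 11^8 (mod 1303).
11^1 ≡ 11 (mod 1303)
11^2 = (11^1)^2 ≡ 11^2 = 121 ≡ 121 (mod 1303)
11^4 = (11^2)^2 ≡ 121^2 = 14641 ≡ 308 (mod 1303)
11^8 = (11^4)^2 ≡ 308^2 = 94864 ≡ 1048 (mod 1303)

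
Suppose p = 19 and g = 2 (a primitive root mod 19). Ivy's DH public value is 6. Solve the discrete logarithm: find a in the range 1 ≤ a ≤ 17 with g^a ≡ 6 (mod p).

14

Try successive powers of 2 modulo 19:
2^1 ≡ 2
2^2 ≡ 4
2^3 ≡ 8
2^4 ≡ 16
2^5 ≡ 13
2^6 ≡ 7
2^7 ≡ 14
2^8 ≡ 9
2^9 ≡ 18
2^10 ≡ 17
2^11 ≡ 15
2^12 ≡ 11
2^13 ≡ 3
2^14 ≡ 6
Found: a = 14.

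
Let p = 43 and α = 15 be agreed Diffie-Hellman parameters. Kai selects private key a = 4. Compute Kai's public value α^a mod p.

14

Public value = 15^4 mod 43.
15^1 ≡ 15 (mod 43)
15^2 = (15^1)^2 ≡ 15^2 = 225 ≡ 10 (mod 43)
15^4 = (15^2)^2 ≡ 10^2 = 100 ≡ 14 (mod 43)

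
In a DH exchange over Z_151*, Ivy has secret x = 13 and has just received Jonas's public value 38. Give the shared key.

Shared key K = 38^13 mod 151.
38^1 ≡ 38 (mod 151)
38^2 = (38^1)^2 ≡ 38^2 = 1444 ≡ 85 (mod 151)
38^4 = (38^2)^2 ≡ 85^2 = 7225 ≡ 128 (mod 151)
38^8 = (38^4)^2 ≡ 128^2 = 16384 ≡ 76 (mod 151)
38^13 = 38^8 · 38^4 · 38^1 ≡ 76 · 128 · 38 ≡ 16 (mod 151).

16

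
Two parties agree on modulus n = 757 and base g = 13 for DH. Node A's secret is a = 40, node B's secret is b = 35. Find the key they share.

538

Node B sends B = g^b mod n = 13^35 mod 757.
13^1 ≡ 13 (mod 757)
13^2 = (13^1)^2 ≡ 13^2 = 169 ≡ 169 (mod 757)
13^4 = (13^2)^2 ≡ 169^2 = 28561 ≡ 552 (mod 757)
13^8 = (13^4)^2 ≡ 552^2 = 304704 ≡ 390 (mod 757)
13^16 = (13^8)^2 ≡ 390^2 = 152100 ≡ 700 (mod 757)
13^32 = (13^16)^2 ≡ 700^2 = 490000 ≡ 221 (mod 757)
13^35 = 13^32 · 13^2 · 13^1 ≡ 221 · 169 · 13 ≡ 300 (mod 757).
So B = 300. Node A then computes K = B^a mod n = 300^40 mod 757.
300^1 ≡ 300 (mod 757)
300^2 = (300^1)^2 ≡ 300^2 = 90000 ≡ 674 (mod 757)
300^4 = (300^2)^2 ≡ 674^2 = 454276 ≡ 76 (mod 757)
300^8 = (300^4)^2 ≡ 76^2 = 5776 ≡ 477 (mod 757)
300^16 = (300^8)^2 ≡ 477^2 = 227529 ≡ 429 (mod 757)
300^32 = (300^16)^2 ≡ 429^2 = 184041 ≡ 90 (mod 757)
300^40 = 300^32 · 300^8 ≡ 90 · 477 ≡ 538 (mod 757).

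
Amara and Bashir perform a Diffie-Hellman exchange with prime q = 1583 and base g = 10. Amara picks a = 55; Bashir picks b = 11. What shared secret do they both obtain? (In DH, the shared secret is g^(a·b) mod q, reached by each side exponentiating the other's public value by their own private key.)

Amara sends A = g^a mod q = 10^55 mod 1583.
10^1 ≡ 10 (mod 1583)
10^2 = (10^1)^2 ≡ 10^2 = 100 ≡ 100 (mod 1583)
10^4 = (10^2)^2 ≡ 100^2 = 10000 ≡ 502 (mod 1583)
10^8 = (10^4)^2 ≡ 502^2 = 252004 ≡ 307 (mod 1583)
10^16 = (10^8)^2 ≡ 307^2 = 94249 ≡ 852 (mod 1583)
10^32 = (10^16)^2 ≡ 852^2 = 725904 ≡ 890 (mod 1583)
10^55 = 10^32 · 10^16 · 10^4 · 10^2 · 10^1 ≡ 890 · 852 · 502 · 100 · 10 ≡ 1181 (mod 1583).
So A = 1181. Bashir then computes K = A^b mod q = 1181^11 mod 1583.
1181^1 ≡ 1181 (mod 1583)
1181^2 = (1181^1)^2 ≡ 1181^2 = 1394761 ≡ 138 (mod 1583)
1181^4 = (1181^2)^2 ≡ 138^2 = 19044 ≡ 48 (mod 1583)
1181^8 = (1181^4)^2 ≡ 48^2 = 2304 ≡ 721 (mod 1583)
1181^11 = 1181^8 · 1181^2 · 1181^1 ≡ 721 · 138 · 1181 ≡ 1048 (mod 1583).

1048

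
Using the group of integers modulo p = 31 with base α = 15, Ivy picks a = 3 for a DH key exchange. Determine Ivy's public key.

Public value = 15^3 mod 31.
15^1 ≡ 15 (mod 31)
15^2 = (15^1)^2 ≡ 15^2 = 225 ≡ 8 (mod 31)
15^3 = 15^2 · 15^1 ≡ 8 · 15 ≡ 27 (mod 31).

27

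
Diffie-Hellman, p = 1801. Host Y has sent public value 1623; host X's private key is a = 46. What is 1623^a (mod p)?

504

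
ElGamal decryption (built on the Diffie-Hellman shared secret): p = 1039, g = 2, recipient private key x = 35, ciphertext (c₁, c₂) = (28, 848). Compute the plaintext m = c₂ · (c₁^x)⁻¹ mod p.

Shared mask s = c₁^x mod p = 28^35 mod 1039.
28^1 ≡ 28 (mod 1039)
28^2 = (28^1)^2 ≡ 28^2 = 784 ≡ 784 (mod 1039)
28^4 = (28^2)^2 ≡ 784^2 = 614656 ≡ 607 (mod 1039)
28^8 = (28^4)^2 ≡ 607^2 = 368449 ≡ 643 (mod 1039)
28^16 = (28^8)^2 ≡ 643^2 = 413449 ≡ 966 (mod 1039)
28^32 = (28^16)^2 ≡ 966^2 = 933156 ≡ 134 (mod 1039)
28^35 = 28^32 · 28^2 · 28^1 ≡ 134 · 784 · 28 ≡ 159 (mod 1039).
So s = 159; s⁻¹ ≡ 660 (mod 1039).
m = c₂ · s⁻¹ mod 1039 = 848 · 660 mod 1039 = 698.

698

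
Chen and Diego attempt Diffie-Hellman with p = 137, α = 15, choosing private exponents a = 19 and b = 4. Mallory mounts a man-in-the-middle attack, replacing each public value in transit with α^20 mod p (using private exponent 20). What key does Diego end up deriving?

Diego receives Mallory's public value M = 15^20 mod 137 instead of the honest one.
15^1 ≡ 15 (mod 137)
15^2 = (15^1)^2 ≡ 15^2 = 225 ≡ 88 (mod 137)
15^4 = (15^2)^2 ≡ 88^2 = 7744 ≡ 72 (mod 137)
15^8 = (15^4)^2 ≡ 72^2 = 5184 ≡ 115 (mod 137)
15^16 = (15^8)^2 ≡ 115^2 = 13225 ≡ 73 (mod 137)
15^20 = 15^16 · 15^4 ≡ 73 · 72 ≡ 50 (mod 137).
So M = 50. Diego computes K = M^4 mod 137.
50^1 ≡ 50 (mod 137)
50^2 = (50^1)^2 ≡ 50^2 = 2500 ≡ 34 (mod 137)
50^4 = (50^2)^2 ≡ 34^2 = 1156 ≡ 60 (mod 137)

60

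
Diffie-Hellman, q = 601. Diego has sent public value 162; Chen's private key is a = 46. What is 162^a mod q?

376

Shared key K = 162^46 mod 601.
162^1 ≡ 162 (mod 601)
162^2 = (162^1)^2 ≡ 162^2 = 26244 ≡ 401 (mod 601)
162^4 = (162^2)^2 ≡ 401^2 = 160801 ≡ 334 (mod 601)
162^8 = (162^4)^2 ≡ 334^2 = 111556 ≡ 371 (mod 601)
162^16 = (162^8)^2 ≡ 371^2 = 137641 ≡ 12 (mod 601)
162^32 = (162^16)^2 ≡ 12^2 = 144 ≡ 144 (mod 601)
162^46 = 162^32 · 162^8 · 162^4 · 162^2 ≡ 144 · 371 · 334 · 401 ≡ 376 (mod 601).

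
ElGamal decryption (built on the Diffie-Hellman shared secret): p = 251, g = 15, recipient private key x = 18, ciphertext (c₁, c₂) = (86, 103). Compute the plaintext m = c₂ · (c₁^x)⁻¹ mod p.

245

Shared mask s = c₁^x mod p = 86^18 mod 251.
86^1 ≡ 86 (mod 251)
86^2 = (86^1)^2 ≡ 86^2 = 7396 ≡ 117 (mod 251)
86^4 = (86^2)^2 ≡ 117^2 = 13689 ≡ 135 (mod 251)
86^8 = (86^4)^2 ≡ 135^2 = 18225 ≡ 153 (mod 251)
86^16 = (86^8)^2 ≡ 153^2 = 23409 ≡ 66 (mod 251)
86^18 = 86^16 · 86^2 ≡ 66 · 117 ≡ 192 (mod 251).
So s = 192; s⁻¹ ≡ 17 (mod 251).
m = c₂ · s⁻¹ mod 251 = 103 · 17 mod 251 = 245.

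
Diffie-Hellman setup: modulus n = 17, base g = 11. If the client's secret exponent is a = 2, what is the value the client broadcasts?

2

Public value = 11^2 (mod 17).
11^1 ≡ 11 (mod 17)
11^2 = (11^1)^2 ≡ 11^2 = 121 ≡ 2 (mod 17)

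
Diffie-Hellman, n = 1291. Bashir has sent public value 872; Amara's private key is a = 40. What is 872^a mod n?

614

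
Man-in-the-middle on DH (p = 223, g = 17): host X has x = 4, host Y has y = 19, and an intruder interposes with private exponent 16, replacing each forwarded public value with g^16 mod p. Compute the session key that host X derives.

Host X receives an intruder's public value M = 17^16 mod 223 instead of the honest one.
17^1 ≡ 17 (mod 223)
17^2 = (17^1)^2 ≡ 17^2 = 289 ≡ 66 (mod 223)
17^4 = (17^2)^2 ≡ 66^2 = 4356 ≡ 119 (mod 223)
17^8 = (17^4)^2 ≡ 119^2 = 14161 ≡ 112 (mod 223)
17^16 = (17^8)^2 ≡ 112^2 = 12544 ≡ 56 (mod 223)
So M = 56. Host X computes K = M^4 mod 223.
56^1 ≡ 56 (mod 223)
56^2 = (56^1)^2 ≡ 56^2 = 3136 ≡ 14 (mod 223)
56^4 = (56^2)^2 ≡ 14^2 = 196 ≡ 196 (mod 223)

196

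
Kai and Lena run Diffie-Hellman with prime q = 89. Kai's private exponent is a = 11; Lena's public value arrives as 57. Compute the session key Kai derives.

88

Shared key K = 57^11 mod 89.
57^1 ≡ 57 (mod 89)
57^2 = (57^1)^2 ≡ 57^2 = 3249 ≡ 45 (mod 89)
57^4 = (57^2)^2 ≡ 45^2 = 2025 ≡ 67 (mod 89)
57^8 = (57^4)^2 ≡ 67^2 = 4489 ≡ 39 (mod 89)
57^11 = 57^8 · 57^2 · 57^1 ≡ 39 · 45 · 57 ≡ 88 (mod 89).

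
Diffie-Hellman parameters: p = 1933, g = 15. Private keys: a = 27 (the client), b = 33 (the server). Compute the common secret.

The client sends A = g^a mod p = 15^27 mod 1933.
15^1 ≡ 15 (mod 1933)
15^2 = (15^1)^2 ≡ 15^2 = 225 ≡ 225 (mod 1933)
15^4 = (15^2)^2 ≡ 225^2 = 50625 ≡ 367 (mod 1933)
15^8 = (15^4)^2 ≡ 367^2 = 134689 ≡ 1312 (mod 1933)
15^16 = (15^8)^2 ≡ 1312^2 = 1721344 ≡ 974 (mod 1933)
15^27 = 15^16 · 15^8 · 15^2 · 15^1 ≡ 974 · 1312 · 225 · 15 ≡ 1060 (mod 1933).
So A = 1060. The server then computes K = A^b mod p = 1060^33 mod 1933.
1060^1 ≡ 1060 (mod 1933)
1060^2 = (1060^1)^2 ≡ 1060^2 = 1123600 ≡ 527 (mod 1933)
1060^4 = (1060^2)^2 ≡ 527^2 = 277729 ≡ 1310 (mod 1933)
1060^8 = (1060^4)^2 ≡ 1310^2 = 1716100 ≡ 1529 (mod 1933)
1060^16 = (1060^8)^2 ≡ 1529^2 = 2337841 ≡ 844 (mod 1933)
1060^32 = (1060^16)^2 ≡ 844^2 = 712336 ≡ 992 (mod 1933)
1060^33 = 1060^32 · 1060^1 ≡ 992 · 1060 ≡ 1901 (mod 1933).

1901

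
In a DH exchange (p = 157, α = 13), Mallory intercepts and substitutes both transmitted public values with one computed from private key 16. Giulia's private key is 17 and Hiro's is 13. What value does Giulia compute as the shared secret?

12

Giulia receives Mallory's public value M = 13^16 mod 157 instead of the honest one.
13^1 ≡ 13 (mod 157)
13^2 = (13^1)^2 ≡ 13^2 = 169 ≡ 12 (mod 157)
13^4 = (13^2)^2 ≡ 12^2 = 144 ≡ 144 (mod 157)
13^8 = (13^4)^2 ≡ 144^2 = 20736 ≡ 12 (mod 157)
13^16 = (13^8)^2 ≡ 12^2 = 144 ≡ 144 (mod 157)
So M = 144. Giulia computes K = M^17 mod 157.
144^1 ≡ 144 (mod 157)
144^2 = (144^1)^2 ≡ 144^2 = 20736 ≡ 12 (mod 157)
144^4 = (144^2)^2 ≡ 12^2 = 144 ≡ 144 (mod 157)
144^8 = (144^4)^2 ≡ 144^2 = 20736 ≡ 12 (mod 157)
144^16 = (144^8)^2 ≡ 12^2 = 144 ≡ 144 (mod 157)
144^17 = 144^16 · 144^1 ≡ 144 · 144 ≡ 12 (mod 157).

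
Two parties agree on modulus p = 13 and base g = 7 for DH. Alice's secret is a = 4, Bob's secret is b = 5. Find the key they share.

Bob sends B = g^b mod p = 7^5 mod 13.
7^1 ≡ 7 (mod 13)
7^2 = (7^1)^2 ≡ 7^2 = 49 ≡ 10 (mod 13)
7^4 = (7^2)^2 ≡ 10^2 = 100 ≡ 9 (mod 13)
7^5 = 7^4 · 7^1 ≡ 9 · 7 ≡ 11 (mod 13).
So B = 11. Alice then computes K = B^a mod p = 11^4 mod 13.
11^1 ≡ 11 (mod 13)
11^2 = (11^1)^2 ≡ 11^2 = 121 ≡ 4 (mod 13)
11^4 = (11^2)^2 ≡ 4^2 = 16 ≡ 3 (mod 13)

3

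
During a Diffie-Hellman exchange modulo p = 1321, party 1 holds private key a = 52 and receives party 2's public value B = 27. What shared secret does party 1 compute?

Shared key K = 27^52 mod 1321.
27^1 ≡ 27 (mod 1321)
27^2 = (27^1)^2 ≡ 27^2 = 729 ≡ 729 (mod 1321)
27^4 = (27^2)^2 ≡ 729^2 = 531441 ≡ 399 (mod 1321)
27^8 = (27^4)^2 ≡ 399^2 = 159201 ≡ 681 (mod 1321)
27^16 = (27^8)^2 ≡ 681^2 = 463761 ≡ 90 (mod 1321)
27^32 = (27^16)^2 ≡ 90^2 = 8100 ≡ 174 (mod 1321)
27^52 = 27^32 · 27^16 · 27^4 ≡ 174 · 90 · 399 ≡ 10 (mod 1321).

10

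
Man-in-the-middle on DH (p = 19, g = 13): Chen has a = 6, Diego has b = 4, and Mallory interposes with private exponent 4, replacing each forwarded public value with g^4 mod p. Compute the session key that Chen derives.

11

Chen receives Mallory's public value M = 13^4 mod 19 instead of the honest one.
13^1 ≡ 13 (mod 19)
13^2 = (13^1)^2 ≡ 13^2 = 169 ≡ 17 (mod 19)
13^4 = (13^2)^2 ≡ 17^2 = 289 ≡ 4 (mod 19)
So M = 4. Chen computes K = M^6 mod 19.
4^1 ≡ 4 (mod 19)
4^2 = (4^1)^2 ≡ 4^2 = 16 ≡ 16 (mod 19)
4^4 = (4^2)^2 ≡ 16^2 = 256 ≡ 9 (mod 19)
4^6 = 4^4 · 4^2 ≡ 9 · 16 ≡ 11 (mod 19).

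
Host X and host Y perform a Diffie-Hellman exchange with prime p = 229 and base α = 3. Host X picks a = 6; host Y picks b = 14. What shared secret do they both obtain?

43

Host X sends A = α^a mod p = 3^6 mod 229.
3^1 ≡ 3 (mod 229)
3^2 = (3^1)^2 ≡ 3^2 = 9 ≡ 9 (mod 229)
3^4 = (3^2)^2 ≡ 9^2 = 81 ≡ 81 (mod 229)
3^6 = 3^4 · 3^2 ≡ 81 · 9 ≡ 42 (mod 229).
So A = 42. Host Y then computes K = A^b mod p = 42^14 mod 229.
42^1 ≡ 42 (mod 229)
42^2 = (42^1)^2 ≡ 42^2 = 1764 ≡ 161 (mod 229)
42^4 = (42^2)^2 ≡ 161^2 = 25921 ≡ 44 (mod 229)
42^8 = (42^4)^2 ≡ 44^2 = 1936 ≡ 104 (mod 229)
42^14 = 42^8 · 42^4 · 42^2 ≡ 104 · 44 · 161 ≡ 43 (mod 229).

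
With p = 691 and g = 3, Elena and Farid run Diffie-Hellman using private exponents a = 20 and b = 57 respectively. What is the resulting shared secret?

672

Elena sends A = g^a mod p = 3^20 mod 691.
3^1 ≡ 3 (mod 691)
3^2 = (3^1)^2 ≡ 3^2 = 9 ≡ 9 (mod 691)
3^4 = (3^2)^2 ≡ 9^2 = 81 ≡ 81 (mod 691)
3^8 = (3^4)^2 ≡ 81^2 = 6561 ≡ 342 (mod 691)
3^16 = (3^8)^2 ≡ 342^2 = 116964 ≡ 185 (mod 691)
3^20 = 3^16 · 3^4 ≡ 185 · 81 ≡ 474 (mod 691).
So A = 474. Farid then computes K = A^b mod p = 474^57 mod 691.
474^1 ≡ 474 (mod 691)
474^2 = (474^1)^2 ≡ 474^2 = 224676 ≡ 101 (mod 691)
474^4 = (474^2)^2 ≡ 101^2 = 10201 ≡ 527 (mod 691)
474^8 = (474^4)^2 ≡ 527^2 = 277729 ≡ 638 (mod 691)
474^16 = (474^8)^2 ≡ 638^2 = 407044 ≡ 45 (mod 691)
474^32 = (474^16)^2 ≡ 45^2 = 2025 ≡ 643 (mod 691)
474^57 = 474^32 · 474^16 · 474^8 · 474^1 ≡ 643 · 45 · 638 · 474 ≡ 672 (mod 691).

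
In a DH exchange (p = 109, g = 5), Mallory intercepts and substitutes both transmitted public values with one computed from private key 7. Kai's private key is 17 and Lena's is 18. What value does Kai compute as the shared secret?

49

Kai receives Mallory's public value M = 5^7 mod 109 instead of the honest one.
5^1 ≡ 5 (mod 109)
5^2 = (5^1)^2 ≡ 5^2 = 25 ≡ 25 (mod 109)
5^4 = (5^2)^2 ≡ 25^2 = 625 ≡ 80 (mod 109)
5^7 = 5^4 · 5^2 · 5^1 ≡ 80 · 25 · 5 ≡ 81 (mod 109).
So M = 81. Kai computes K = M^17 mod 109.
81^1 ≡ 81 (mod 109)
81^2 = (81^1)^2 ≡ 81^2 = 6561 ≡ 21 (mod 109)
81^4 = (81^2)^2 ≡ 21^2 = 441 ≡ 5 (mod 109)
81^8 = (81^4)^2 ≡ 5^2 = 25 ≡ 25 (mod 109)
81^16 = (81^8)^2 ≡ 25^2 = 625 ≡ 80 (mod 109)
81^17 = 81^16 · 81^1 ≡ 80 · 81 ≡ 49 (mod 109).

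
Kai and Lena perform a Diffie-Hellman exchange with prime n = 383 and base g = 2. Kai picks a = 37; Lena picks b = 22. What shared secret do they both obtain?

Lena sends B = g^b mod n = 2^22 mod 383.
2^1 ≡ 2 (mod 383)
2^2 = (2^1)^2 ≡ 2^2 = 4 ≡ 4 (mod 383)
2^4 = (2^2)^2 ≡ 4^2 = 16 ≡ 16 (mod 383)
2^8 = (2^4)^2 ≡ 16^2 = 256 ≡ 256 (mod 383)
2^16 = (2^8)^2 ≡ 256^2 = 65536 ≡ 43 (mod 383)
2^22 = 2^16 · 2^4 · 2^2 ≡ 43 · 16 · 4 ≡ 71 (mod 383).
So B = 71. Kai then computes K = B^a mod n = 71^37 mod 383.
71^1 ≡ 71 (mod 383)
71^2 = (71^1)^2 ≡ 71^2 = 5041 ≡ 62 (mod 383)
71^4 = (71^2)^2 ≡ 62^2 = 3844 ≡ 14 (mod 383)
71^8 = (71^4)^2 ≡ 14^2 = 196 ≡ 196 (mod 383)
71^16 = (71^8)^2 ≡ 196^2 = 38416 ≡ 116 (mod 383)
71^32 = (71^16)^2 ≡ 116^2 = 13456 ≡ 51 (mod 383)
71^37 = 71^32 · 71^4 · 71^1 ≡ 51 · 14 · 71 ≡ 138 (mod 383).

138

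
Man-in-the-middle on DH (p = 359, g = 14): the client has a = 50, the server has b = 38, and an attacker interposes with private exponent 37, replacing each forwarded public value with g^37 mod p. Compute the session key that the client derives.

36

The client receives an attacker's public value M = 14^37 mod 359 instead of the honest one.
14^1 ≡ 14 (mod 359)
14^2 = (14^1)^2 ≡ 14^2 = 196 ≡ 196 (mod 359)
14^4 = (14^2)^2 ≡ 196^2 = 38416 ≡ 3 (mod 359)
14^8 = (14^4)^2 ≡ 3^2 = 9 ≡ 9 (mod 359)
14^16 = (14^8)^2 ≡ 9^2 = 81 ≡ 81 (mod 359)
14^32 = (14^16)^2 ≡ 81^2 = 6561 ≡ 99 (mod 359)
14^37 = 14^32 · 14^4 · 14^1 ≡ 99 · 3 · 14 ≡ 209 (mod 359).
So M = 209. The client computes K = M^50 mod 359.
209^1 ≡ 209 (mod 359)
209^2 = (209^1)^2 ≡ 209^2 = 43681 ≡ 242 (mod 359)
209^4 = (209^2)^2 ≡ 242^2 = 58564 ≡ 47 (mod 359)
209^8 = (209^4)^2 ≡ 47^2 = 2209 ≡ 55 (mod 359)
209^16 = (209^8)^2 ≡ 55^2 = 3025 ≡ 153 (mod 359)
209^32 = (209^16)^2 ≡ 153^2 = 23409 ≡ 74 (mod 359)
209^50 = 209^32 · 209^16 · 209^2 ≡ 74 · 153 · 242 ≡ 36 (mod 359).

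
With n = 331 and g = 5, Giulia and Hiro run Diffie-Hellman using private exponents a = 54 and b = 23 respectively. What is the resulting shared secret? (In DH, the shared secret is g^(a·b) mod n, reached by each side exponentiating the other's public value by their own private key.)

Giulia sends A = g^a mod n = 5^54 mod 331.
5^1 ≡ 5 (mod 331)
5^2 = (5^1)^2 ≡ 5^2 = 25 ≡ 25 (mod 331)
5^4 = (5^2)^2 ≡ 25^2 = 625 ≡ 294 (mod 331)
5^8 = (5^4)^2 ≡ 294^2 = 86436 ≡ 45 (mod 331)
5^16 = (5^8)^2 ≡ 45^2 = 2025 ≡ 39 (mod 331)
5^32 = (5^16)^2 ≡ 39^2 = 1521 ≡ 197 (mod 331)
5^54 = 5^32 · 5^16 · 5^4 · 5^2 ≡ 197 · 39 · 294 · 25 ≡ 126 (mod 331).
So A = 126. Hiro then computes K = A^b mod n = 126^23 mod 331.
126^1 ≡ 126 (mod 331)
126^2 = (126^1)^2 ≡ 126^2 = 15876 ≡ 319 (mod 331)
126^4 = (126^2)^2 ≡ 319^2 = 101761 ≡ 144 (mod 331)
126^8 = (126^4)^2 ≡ 144^2 = 20736 ≡ 214 (mod 331)
126^16 = (126^8)^2 ≡ 214^2 = 45796 ≡ 118 (mod 331)
126^23 = 126^16 · 126^4 · 126^2 · 126^1 ≡ 118 · 144 · 319 · 126 ≡ 316 (mod 331).

316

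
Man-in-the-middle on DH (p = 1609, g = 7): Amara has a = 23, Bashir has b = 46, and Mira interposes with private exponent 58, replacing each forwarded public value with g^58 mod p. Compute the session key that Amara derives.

Amara receives Mira's public value M = 7^58 mod 1609 instead of the honest one.
7^1 ≡ 7 (mod 1609)
7^2 = (7^1)^2 ≡ 7^2 = 49 ≡ 49 (mod 1609)
7^4 = (7^2)^2 ≡ 49^2 = 2401 ≡ 792 (mod 1609)
7^8 = (7^4)^2 ≡ 792^2 = 627264 ≡ 1363 (mod 1609)
7^16 = (7^8)^2 ≡ 1363^2 = 1857769 ≡ 983 (mod 1609)
7^32 = (7^16)^2 ≡ 983^2 = 966289 ≡ 889 (mod 1609)
7^58 = 7^32 · 7^16 · 7^8 · 7^2 ≡ 889 · 983 · 1363 · 49 ≡ 1091 (mod 1609).
So M = 1091. Amara computes K = M^23 mod 1609.
1091^1 ≡ 1091 (mod 1609)
1091^2 = (1091^1)^2 ≡ 1091^2 = 1190281 ≡ 1230 (mod 1609)
1091^4 = (1091^2)^2 ≡ 1230^2 = 1512900 ≡ 440 (mod 1609)
1091^8 = (1091^4)^2 ≡ 440^2 = 193600 ≡ 520 (mod 1609)
1091^16 = (1091^8)^2 ≡ 520^2 = 270400 ≡ 88 (mod 1609)
1091^23 = 1091^16 · 1091^4 · 1091^2 · 1091^1 ≡ 88 · 440 · 1230 · 1091 ≡ 887 (mod 1609).

887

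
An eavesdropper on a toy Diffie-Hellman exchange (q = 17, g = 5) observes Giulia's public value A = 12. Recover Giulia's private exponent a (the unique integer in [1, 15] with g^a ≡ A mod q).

Try successive powers of 5 modulo 17:
5^1 ≡ 5
5^2 ≡ 8
5^3 ≡ 6
5^4 ≡ 13
5^5 ≡ 14
5^6 ≡ 2
5^7 ≡ 10
5^8 ≡ 16
5^9 ≡ 12
Found: a = 9.

9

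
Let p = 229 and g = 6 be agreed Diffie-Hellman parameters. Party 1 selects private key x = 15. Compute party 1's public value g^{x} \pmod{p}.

Public value = 6^{15} \pmod{229}.
6^1 ≡ 6 (mod 229)
6^2 = (6^1)^2 ≡ 6^2 = 36 ≡ 36 (mod 229)
6^4 = (6^2)^2 ≡ 36^2 = 1296 ≡ 151 (mod 229)
6^8 = (6^4)^2 ≡ 151^2 = 22801 ≡ 130 (mod 229)
6^15 = 6^8 · 6^4 · 6^2 · 6^1 ≡ 130 · 151 · 36 · 6 ≡ 145 (mod 229).

145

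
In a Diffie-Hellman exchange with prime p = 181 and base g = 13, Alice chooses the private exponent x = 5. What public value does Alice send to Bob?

62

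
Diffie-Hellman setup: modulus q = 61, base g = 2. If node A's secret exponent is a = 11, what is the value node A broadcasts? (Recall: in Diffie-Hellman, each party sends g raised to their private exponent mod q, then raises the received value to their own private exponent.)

35

Public value = 2^11 mod 61.
2^1 ≡ 2 (mod 61)
2^2 = (2^1)^2 ≡ 2^2 = 4 ≡ 4 (mod 61)
2^4 = (2^2)^2 ≡ 4^2 = 16 ≡ 16 (mod 61)
2^8 = (2^4)^2 ≡ 16^2 = 256 ≡ 12 (mod 61)
2^11 = 2^8 · 2^2 · 2^1 ≡ 12 · 4 · 2 ≡ 35 (mod 61).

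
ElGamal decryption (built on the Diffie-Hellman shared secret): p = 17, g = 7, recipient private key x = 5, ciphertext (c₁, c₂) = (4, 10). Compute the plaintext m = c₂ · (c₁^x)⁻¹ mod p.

Shared mask s = c₁^x mod p = 4^5 mod 17.
4^1 ≡ 4 (mod 17)
4^2 = (4^1)^2 ≡ 4^2 = 16 ≡ 16 (mod 17)
4^4 = (4^2)^2 ≡ 16^2 = 256 ≡ 1 (mod 17)
4^5 = 4^4 · 4^1 ≡ 1 · 4 ≡ 4 (mod 17).
So s = 4; s⁻¹ ≡ 13 (mod 17).
m = c₂ · s⁻¹ mod 17 = 10 · 13 mod 17 = 11.

11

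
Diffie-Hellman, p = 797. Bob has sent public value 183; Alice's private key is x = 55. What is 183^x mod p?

178

Shared key K = 183^55 mod 797.
183^1 ≡ 183 (mod 797)
183^2 = (183^1)^2 ≡ 183^2 = 33489 ≡ 15 (mod 797)
183^4 = (183^2)^2 ≡ 15^2 = 225 ≡ 225 (mod 797)
183^8 = (183^4)^2 ≡ 225^2 = 50625 ≡ 414 (mod 797)
183^16 = (183^8)^2 ≡ 414^2 = 171396 ≡ 41 (mod 797)
183^32 = (183^16)^2 ≡ 41^2 = 1681 ≡ 87 (mod 797)
183^55 = 183^32 · 183^16 · 183^4 · 183^2 · 183^1 ≡ 87 · 41 · 225 · 15 · 183 ≡ 178 (mod 797).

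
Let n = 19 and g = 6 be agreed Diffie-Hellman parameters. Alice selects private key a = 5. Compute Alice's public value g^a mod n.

5

Public value = 6^5 mod 19.
6^1 ≡ 6 (mod 19)
6^2 = (6^1)^2 ≡ 6^2 = 36 ≡ 17 (mod 19)
6^4 = (6^2)^2 ≡ 17^2 = 289 ≡ 4 (mod 19)
6^5 = 6^4 · 6^1 ≡ 4 · 6 ≡ 5 (mod 19).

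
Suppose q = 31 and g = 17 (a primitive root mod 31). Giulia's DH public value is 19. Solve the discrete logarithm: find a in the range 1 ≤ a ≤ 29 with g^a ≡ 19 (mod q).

22

Try successive powers of 17 modulo 31:
17^1 ≡ 17
17^2 ≡ 10
17^3 ≡ 15
17^4 ≡ 7
17^5 ≡ 26
17^6 ≡ 8
17^7 ≡ 12
17^8 ≡ 18
17^9 ≡ 27
17^10 ≡ 25
17^11 ≡ 22
17^12 ≡ 2
17^13 ≡ 3
17^14 ≡ 20
17^15 ≡ 30
17^16 ≡ 14
17^17 ≡ 21
17^18 ≡ 16
17^19 ≡ 24
17^20 ≡ 5
17^21 ≡ 23
17^22 ≡ 19
Found: a = 22.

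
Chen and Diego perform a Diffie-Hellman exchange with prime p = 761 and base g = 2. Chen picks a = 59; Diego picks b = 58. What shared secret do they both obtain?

4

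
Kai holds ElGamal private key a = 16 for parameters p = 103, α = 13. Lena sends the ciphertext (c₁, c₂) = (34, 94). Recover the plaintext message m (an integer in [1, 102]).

3

Shared mask s = c₁^a mod p = 34^16 mod 103.
34^1 ≡ 34 (mod 103)
34^2 = (34^1)^2 ≡ 34^2 = 1156 ≡ 23 (mod 103)
34^4 = (34^2)^2 ≡ 23^2 = 529 ≡ 14 (mod 103)
34^8 = (34^4)^2 ≡ 14^2 = 196 ≡ 93 (mod 103)
34^16 = (34^8)^2 ≡ 93^2 = 8649 ≡ 100 (mod 103)
So s = 100; s⁻¹ ≡ 34 (mod 103).
m = c₂ · s⁻¹ mod 103 = 94 · 34 mod 103 = 3.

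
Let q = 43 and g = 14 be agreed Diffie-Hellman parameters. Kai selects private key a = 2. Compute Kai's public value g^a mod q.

Public value = 14^2 mod 43.
14^1 ≡ 14 (mod 43)
14^2 = (14^1)^2 ≡ 14^2 = 196 ≡ 24 (mod 43)

24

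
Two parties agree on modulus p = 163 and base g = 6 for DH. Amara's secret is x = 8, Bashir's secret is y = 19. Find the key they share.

Bashir sends B = g^y mod p = 6^19 mod 163.
6^1 ≡ 6 (mod 163)
6^2 = (6^1)^2 ≡ 6^2 = 36 ≡ 36 (mod 163)
6^4 = (6^2)^2 ≡ 36^2 = 1296 ≡ 155 (mod 163)
6^8 = (6^4)^2 ≡ 155^2 = 24025 ≡ 64 (mod 163)
6^16 = (6^8)^2 ≡ 64^2 = 4096 ≡ 21 (mod 163)
6^19 = 6^16 · 6^2 · 6^1 ≡ 21 · 36 · 6 ≡ 135 (mod 163).
So B = 135. Amara then computes K = B^x mod p = 135^8 mod 163.
135^1 ≡ 135 (mod 163)
135^2 = (135^1)^2 ≡ 135^2 = 18225 ≡ 132 (mod 163)
135^4 = (135^2)^2 ≡ 132^2 = 17424 ≡ 146 (mod 163)
135^8 = (135^4)^2 ≡ 146^2 = 21316 ≡ 126 (mod 163)

126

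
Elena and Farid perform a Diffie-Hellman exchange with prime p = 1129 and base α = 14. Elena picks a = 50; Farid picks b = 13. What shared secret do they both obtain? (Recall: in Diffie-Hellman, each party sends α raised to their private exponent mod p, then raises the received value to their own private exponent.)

Elena sends A = α^a mod p = 14^50 mod 1129.
14^1 ≡ 14 (mod 1129)
14^2 = (14^1)^2 ≡ 14^2 = 196 ≡ 196 (mod 1129)
14^4 = (14^2)^2 ≡ 196^2 = 38416 ≡ 30 (mod 1129)
14^8 = (14^4)^2 ≡ 30^2 = 900 ≡ 900 (mod 1129)
14^16 = (14^8)^2 ≡ 900^2 = 810000 ≡ 507 (mod 1129)
14^32 = (14^16)^2 ≡ 507^2 = 257049 ≡ 766 (mod 1129)
14^50 = 14^32 · 14^16 · 14^2 ≡ 766 · 507 · 196 ≡ 643 (mod 1129).
So A = 643. Farid then computes K = A^b mod p = 643^13 mod 1129.
643^1 ≡ 643 (mod 1129)
643^2 = (643^1)^2 ≡ 643^2 = 413449 ≡ 235 (mod 1129)
643^4 = (643^2)^2 ≡ 235^2 = 55225 ≡ 1033 (mod 1129)
643^8 = (643^4)^2 ≡ 1033^2 = 1067089 ≡ 184 (mod 1129)
643^13 = 643^8 · 643^4 · 643^1 ≡ 184 · 1033 · 643 ≡ 917 (mod 1129).

917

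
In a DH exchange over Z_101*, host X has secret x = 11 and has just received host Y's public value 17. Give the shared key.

17

Shared key K = 17^11 mod 101.
17^1 ≡ 17 (mod 101)
17^2 = (17^1)^2 ≡ 17^2 = 289 ≡ 87 (mod 101)
17^4 = (17^2)^2 ≡ 87^2 = 7569 ≡ 95 (mod 101)
17^8 = (17^4)^2 ≡ 95^2 = 9025 ≡ 36 (mod 101)
17^11 = 17^8 · 17^2 · 17^1 ≡ 36 · 87 · 17 ≡ 17 (mod 101).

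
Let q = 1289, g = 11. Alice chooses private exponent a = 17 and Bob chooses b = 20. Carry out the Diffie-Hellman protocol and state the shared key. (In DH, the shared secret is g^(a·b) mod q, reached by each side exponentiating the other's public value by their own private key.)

Alice sends A = g^a mod q = 11^17 mod 1289.
11^1 ≡ 11 (mod 1289)
11^2 = (11^1)^2 ≡ 11^2 = 121 ≡ 121 (mod 1289)
11^4 = (11^2)^2 ≡ 121^2 = 14641 ≡ 462 (mod 1289)
11^8 = (11^4)^2 ≡ 462^2 = 213444 ≡ 759 (mod 1289)
11^16 = (11^8)^2 ≡ 759^2 = 576081 ≡ 1187 (mod 1289)
11^17 = 11^16 · 11^1 ≡ 1187 · 11 ≡ 167 (mod 1289).
So A = 167. Bob then computes K = A^b mod q = 167^20 mod 1289.
167^1 ≡ 167 (mod 1289)
167^2 = (167^1)^2 ≡ 167^2 = 27889 ≡ 820 (mod 1289)
167^4 = (167^2)^2 ≡ 820^2 = 672400 ≡ 831 (mod 1289)
167^8 = (167^4)^2 ≡ 831^2 = 690561 ≡ 946 (mod 1289)
167^16 = (167^8)^2 ≡ 946^2 = 894916 ≡ 350 (mod 1289)
167^20 = 167^16 · 167^4 ≡ 350 · 831 ≡ 825 (mod 1289).

825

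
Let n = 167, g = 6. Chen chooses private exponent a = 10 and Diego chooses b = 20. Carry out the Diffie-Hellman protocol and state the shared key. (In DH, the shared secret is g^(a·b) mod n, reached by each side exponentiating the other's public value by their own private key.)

64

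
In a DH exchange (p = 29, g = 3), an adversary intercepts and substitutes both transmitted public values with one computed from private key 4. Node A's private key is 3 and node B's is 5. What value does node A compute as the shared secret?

16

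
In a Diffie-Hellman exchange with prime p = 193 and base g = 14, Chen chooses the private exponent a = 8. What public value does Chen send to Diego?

Public value = 14^8 mod 193.
14^1 ≡ 14 (mod 193)
14^2 = (14^1)^2 ≡ 14^2 = 196 ≡ 3 (mod 193)
14^4 = (14^2)^2 ≡ 3^2 = 9 ≡ 9 (mod 193)
14^8 = (14^4)^2 ≡ 9^2 = 81 ≡ 81 (mod 193)

81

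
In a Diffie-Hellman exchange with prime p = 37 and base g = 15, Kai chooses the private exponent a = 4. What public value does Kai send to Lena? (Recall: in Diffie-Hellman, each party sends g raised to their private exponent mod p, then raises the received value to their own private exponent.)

9

Public value = 15^4 (mod 37).
15^1 ≡ 15 (mod 37)
15^2 = (15^1)^2 ≡ 15^2 = 225 ≡ 3 (mod 37)
15^4 = (15^2)^2 ≡ 3^2 = 9 ≡ 9 (mod 37)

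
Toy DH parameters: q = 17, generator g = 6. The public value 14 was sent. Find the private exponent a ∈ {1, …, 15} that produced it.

7

Try successive powers of 6 modulo 17:
6^1 ≡ 6
6^2 ≡ 2
6^3 ≡ 12
6^4 ≡ 4
6^5 ≡ 7
6^6 ≡ 8
6^7 ≡ 14
Found: a = 7.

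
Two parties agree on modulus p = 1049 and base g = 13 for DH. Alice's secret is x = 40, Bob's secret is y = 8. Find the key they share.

397

Bob sends B = g^y mod p = 13^8 mod 1049.
13^1 ≡ 13 (mod 1049)
13^2 = (13^1)^2 ≡ 13^2 = 169 ≡ 169 (mod 1049)
13^4 = (13^2)^2 ≡ 169^2 = 28561 ≡ 238 (mod 1049)
13^8 = (13^4)^2 ≡ 238^2 = 56644 ≡ 1047 (mod 1049)
So B = 1047. Alice then computes K = B^x mod p = 1047^40 mod 1049.
1047^1 ≡ 1047 (mod 1049)
1047^2 = (1047^1)^2 ≡ 1047^2 = 1096209 ≡ 4 (mod 1049)
1047^4 = (1047^2)^2 ≡ 4^2 = 16 ≡ 16 (mod 1049)
1047^8 = (1047^4)^2 ≡ 16^2 = 256 ≡ 256 (mod 1049)
1047^16 = (1047^8)^2 ≡ 256^2 = 65536 ≡ 498 (mod 1049)
1047^32 = (1047^16)^2 ≡ 498^2 = 248004 ≡ 440 (mod 1049)
1047^40 = 1047^32 · 1047^8 ≡ 440 · 256 ≡ 397 (mod 1049).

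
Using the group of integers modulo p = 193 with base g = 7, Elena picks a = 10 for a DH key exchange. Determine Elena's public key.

Public value = 7^10 mod 193.
7^1 ≡ 7 (mod 193)
7^2 = (7^1)^2 ≡ 7^2 = 49 ≡ 49 (mod 193)
7^4 = (7^2)^2 ≡ 49^2 = 2401 ≡ 85 (mod 193)
7^8 = (7^4)^2 ≡ 85^2 = 7225 ≡ 84 (mod 193)
7^10 = 7^8 · 7^2 ≡ 84 · 49 ≡ 63 (mod 193).

63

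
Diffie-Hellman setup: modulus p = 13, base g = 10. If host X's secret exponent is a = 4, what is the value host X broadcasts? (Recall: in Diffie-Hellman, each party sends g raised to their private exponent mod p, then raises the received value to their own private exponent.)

3

Public value = 10^{4} \pmod{13}.
10^1 ≡ 10 (mod 13)
10^2 = (10^1)^2 ≡ 10^2 = 100 ≡ 9 (mod 13)
10^4 = (10^2)^2 ≡ 9^2 = 81 ≡ 3 (mod 13)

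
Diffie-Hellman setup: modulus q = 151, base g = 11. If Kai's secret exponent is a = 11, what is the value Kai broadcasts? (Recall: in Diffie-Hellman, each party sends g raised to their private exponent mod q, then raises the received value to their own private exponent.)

Public value = 11^11 (mod 151).
11^1 ≡ 11 (mod 151)
11^2 = (11^1)^2 ≡ 11^2 = 121 ≡ 121 (mod 151)
11^4 = (11^2)^2 ≡ 121^2 = 14641 ≡ 145 (mod 151)
11^8 = (11^4)^2 ≡ 145^2 = 21025 ≡ 36 (mod 151)
11^11 = 11^8 · 11^2 · 11^1 ≡ 36 · 121 · 11 ≡ 49 (mod 151).

49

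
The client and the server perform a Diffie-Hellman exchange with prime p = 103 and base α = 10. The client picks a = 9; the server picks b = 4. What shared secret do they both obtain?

The server sends B = α^b mod p = 10^4 mod 103.
10^1 ≡ 10 (mod 103)
10^2 = (10^1)^2 ≡ 10^2 = 100 ≡ 100 (mod 103)
10^4 = (10^2)^2 ≡ 100^2 = 10000 ≡ 9 (mod 103)
So B = 9. The client then computes K = B^a mod p = 9^9 mod 103.
9^1 ≡ 9 (mod 103)
9^2 = (9^1)^2 ≡ 9^2 = 81 ≡ 81 (mod 103)
9^4 = (9^2)^2 ≡ 81^2 = 6561 ≡ 72 (mod 103)
9^8 = (9^4)^2 ≡ 72^2 = 5184 ≡ 34 (mod 103)
9^9 = 9^8 · 9^1 ≡ 34 · 9 ≡ 100 (mod 103).

100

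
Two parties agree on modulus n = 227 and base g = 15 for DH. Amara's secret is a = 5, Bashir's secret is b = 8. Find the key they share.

Bashir sends B = g^b mod n = 15^8 mod 227.
15^1 ≡ 15 (mod 227)
15^2 = (15^1)^2 ≡ 15^2 = 225 ≡ 225 (mod 227)
15^4 = (15^2)^2 ≡ 225^2 = 50625 ≡ 4 (mod 227)
15^8 = (15^4)^2 ≡ 4^2 = 16 ≡ 16 (mod 227)
So B = 16. Amara then computes K = B^a mod n = 16^5 mod 227.
16^1 ≡ 16 (mod 227)
16^2 = (16^1)^2 ≡ 16^2 = 256 ≡ 29 (mod 227)
16^4 = (16^2)^2 ≡ 29^2 = 841 ≡ 160 (mod 227)
16^5 = 16^4 · 16^1 ≡ 160 · 16 ≡ 63 (mod 227).

63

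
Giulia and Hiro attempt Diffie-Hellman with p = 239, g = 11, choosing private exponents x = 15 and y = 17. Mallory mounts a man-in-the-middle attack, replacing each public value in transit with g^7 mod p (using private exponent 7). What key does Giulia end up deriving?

216

Giulia receives Mallory's public value M = 11^7 mod 239 instead of the honest one.
11^1 ≡ 11 (mod 239)
11^2 = (11^1)^2 ≡ 11^2 = 121 ≡ 121 (mod 239)
11^4 = (11^2)^2 ≡ 121^2 = 14641 ≡ 62 (mod 239)
11^7 = 11^4 · 11^2 · 11^1 ≡ 62 · 121 · 11 ≡ 67 (mod 239).
So M = 67. Giulia computes K = M^15 mod 239.
67^1 ≡ 67 (mod 239)
67^2 = (67^1)^2 ≡ 67^2 = 4489 ≡ 187 (mod 239)
67^4 = (67^2)^2 ≡ 187^2 = 34969 ≡ 75 (mod 239)
67^8 = (67^4)^2 ≡ 75^2 = 5625 ≡ 128 (mod 239)
67^15 = 67^8 · 67^4 · 67^2 · 67^1 ≡ 128 · 75 · 187 · 67 ≡ 216 (mod 239).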